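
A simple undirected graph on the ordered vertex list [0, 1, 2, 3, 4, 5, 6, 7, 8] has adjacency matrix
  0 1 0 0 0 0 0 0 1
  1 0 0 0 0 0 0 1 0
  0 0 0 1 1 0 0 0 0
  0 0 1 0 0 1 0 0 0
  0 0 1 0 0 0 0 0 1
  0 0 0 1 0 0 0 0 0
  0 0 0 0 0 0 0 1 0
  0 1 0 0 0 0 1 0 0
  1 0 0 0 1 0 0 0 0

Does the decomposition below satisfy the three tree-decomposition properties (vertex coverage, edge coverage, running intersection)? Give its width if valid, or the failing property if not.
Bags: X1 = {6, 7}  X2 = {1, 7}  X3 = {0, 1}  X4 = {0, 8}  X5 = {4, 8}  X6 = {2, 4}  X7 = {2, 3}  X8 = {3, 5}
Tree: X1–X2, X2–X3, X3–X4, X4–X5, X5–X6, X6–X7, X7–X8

Yes; width 1.

Every vertex of G appears in some bag (union = {0, 1, 2, 3, 4, 5, 6, 7, 8}); every edge is covered by a bag; and for each vertex v the set of bags containing v is connected in the bag tree. The decomposition is therefore valid. The largest bag has 2 vertices, so the width is 1.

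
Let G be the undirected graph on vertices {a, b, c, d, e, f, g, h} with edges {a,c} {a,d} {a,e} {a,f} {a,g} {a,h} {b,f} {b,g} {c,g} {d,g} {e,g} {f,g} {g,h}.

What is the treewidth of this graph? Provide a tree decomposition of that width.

Every bag has size at most 3, so the width is 3 − 1 = 2 and tw(G) ≤ 2. Conversely, {a, d, g} is a clique of size 3, and the vertices of any clique must share a bag in every tree decomposition; so some bag has ≥ 3 vertices and tw(G) ≥ 2. Combining the bounds, tw(G) = 2.

Treewidth 2.
One such decomposition:
Bags: B1 = {a, g, h}  B2 = {a, c, g}  B3 = {a, e, g}  B4 = {a, d, g}  B5 = {a, f, g}  B6 = {b, f, g}
Tree: B1–B2, B2–B3, B3–B4, B2–B5, B5–B6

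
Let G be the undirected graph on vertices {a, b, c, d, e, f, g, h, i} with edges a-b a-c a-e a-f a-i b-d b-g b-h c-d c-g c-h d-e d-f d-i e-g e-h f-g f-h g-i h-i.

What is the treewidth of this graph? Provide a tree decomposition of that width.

Every bag has size at most 5, so the width is 5 − 1 = 4 and tw(G) ≤ 4. For the lower bound: the 5 vertex sets {a,e}, {d,f}, {c,h}, {g}, {b} are disjoint, each induces a connected subgraph, and every pair is joined by at least one edge of G. Contracting each set to a single vertex therefore yields K_{5} as a minor, and since treewidth is minor-monotone, tw(G) ≥ tw(K_{5}) = 4. Combining the bounds, tw(G) = 4.

Treewidth 4.
One such decomposition:
Bags: B1 = {a, d, e, g, h}  B2 = {a, d, f, g, h}  B3 = {a, c, d, g, h}  B4 = {a, b, d, g, h}  B5 = {a, d, g, h, i}
Tree: B1–B2, B2–B3, B3–B4, B4–B5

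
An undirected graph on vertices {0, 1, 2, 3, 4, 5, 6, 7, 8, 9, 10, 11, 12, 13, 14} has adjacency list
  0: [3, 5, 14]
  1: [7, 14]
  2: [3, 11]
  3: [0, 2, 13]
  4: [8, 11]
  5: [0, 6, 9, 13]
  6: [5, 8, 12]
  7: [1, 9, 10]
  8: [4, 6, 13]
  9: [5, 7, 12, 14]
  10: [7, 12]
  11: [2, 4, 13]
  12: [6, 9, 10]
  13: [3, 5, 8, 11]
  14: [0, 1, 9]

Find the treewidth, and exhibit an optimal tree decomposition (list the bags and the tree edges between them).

Treewidth 3.
One such decomposition:
Bags: B1 = {1, 7, 10, 12}  B2 = {1, 7, 9, 12}  B3 = {1, 9, 12, 14}  B4 = {6, 9, 12, 14}  B5 = {5, 6, 9, 14}  B6 = {0, 5, 6, 14}  B7 = {0, 5, 6, 8}  B8 = {0, 5, 8, 13}  B9 = {0, 3, 8, 13}  B10 = {3, 4, 8, 13}  B11 = {3, 4, 11, 13}  B12 = {2, 3, 4, 11}
Tree: B1–B2, B2–B3, B3–B4, B4–B5, B5–B6, B6–B7, B7–B8, B8–B9, B9–B10, B10–B11, B11–B12

The largest bag has 4 vertices, giving width 3; this decomposition certifies tw(G) ≤ 3. For the lower bound: the 4 vertex sets {1,7,10}, {12}, {9}, {0,5,6,14} are disjoint, each induces a connected subgraph, and every pair is joined by at least one edge of G. Contracting each set to a single vertex therefore yields K_{4} as a minor, and since treewidth is minor-monotone, tw(G) ≥ tw(K_{4}) = 3. Hence tw(G) = 3 exactly.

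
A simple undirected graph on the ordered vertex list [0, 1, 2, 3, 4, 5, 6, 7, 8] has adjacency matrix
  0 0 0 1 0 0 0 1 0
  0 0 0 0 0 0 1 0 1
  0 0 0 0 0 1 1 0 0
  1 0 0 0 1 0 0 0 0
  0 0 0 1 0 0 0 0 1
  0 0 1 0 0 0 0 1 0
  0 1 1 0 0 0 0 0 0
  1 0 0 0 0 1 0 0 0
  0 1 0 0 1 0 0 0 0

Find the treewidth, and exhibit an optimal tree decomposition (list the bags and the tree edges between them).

The largest bag has 3 vertices, giving width 2; this decomposition certifies tw(G) ≤ 2. The edges 2–6–1–8–4–3–0–7–5–2 form a cycle, so G is not a tree and its treewidth is at least 2. Therefore the treewidth is 2.

Treewidth 2.
Bags: B1 = {1, 2, 6}  B2 = {1, 2, 8}  B3 = {2, 4, 8}  B4 = {2, 3, 4}  B5 = {0, 2, 3}  B6 = {0, 2, 7}  B7 = {2, 5, 7}
Tree: B1–B2, B2–B3, B3–B4, B4–B5, B5–B6, B6–B7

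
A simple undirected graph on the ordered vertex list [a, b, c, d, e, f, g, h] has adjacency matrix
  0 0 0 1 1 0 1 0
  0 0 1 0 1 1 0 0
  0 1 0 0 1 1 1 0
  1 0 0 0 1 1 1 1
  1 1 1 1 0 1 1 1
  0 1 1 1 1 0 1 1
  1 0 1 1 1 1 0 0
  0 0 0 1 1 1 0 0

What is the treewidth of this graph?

A width-3 tree decomposition is:
Bags: B1 = {d, e, f, g}  B2 = {c, e, f, g}  B3 = {d, e, f, h}  B4 = {b, c, e, f}  B5 = {a, d, e, g}
Tree: B1–B2, B1–B3, B2–B4, B1–B5
The largest bag has 4 vertices, giving width 3; this decomposition certifies tw(G) ≤ 3. On the other hand G contains the 4-clique {a, d, e, g}. A clique must lie in a single bag of any decomposition, so no decomposition can have width below 3. The upper and lower bounds meet at 3, so that is the treewidth.

3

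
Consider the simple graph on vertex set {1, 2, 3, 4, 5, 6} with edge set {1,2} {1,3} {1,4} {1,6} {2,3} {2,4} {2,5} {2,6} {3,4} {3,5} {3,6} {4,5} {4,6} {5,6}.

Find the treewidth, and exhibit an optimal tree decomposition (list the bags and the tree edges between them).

Treewidth 4.
One optimal decomposition is:
Bags: B1 = {2, 3, 4, 5, 6}  B2 = {1, 2, 3, 4, 6}
Tree: B1–B2

The largest bag has 5 vertices, giving width 4; this decomposition certifies tw(G) ≤ 4. On the other hand G contains the 5-clique {1, 2, 3, 4, 6}. A clique must lie in a single bag of any decomposition, so no decomposition can have width below 4. Hence tw(G) = 4 exactly.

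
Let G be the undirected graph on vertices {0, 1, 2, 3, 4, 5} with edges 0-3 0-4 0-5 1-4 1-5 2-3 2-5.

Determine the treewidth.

A width-2 tree decomposition is:
Bags: B1 = {1, 4, 5}  B2 = {0, 4, 5}  B3 = {0, 2, 5}  B4 = {0, 2, 3}
Tree: B1–B2, B2–B3, B3–B4
Each bag holds 3 vertices, so the decomposition has width 2, which upper-bounds the treewidth. Since 1–4–0–5–1 is a cycle in G, G is not acyclic. Forests are exactly the graphs of treewidth ≤ 1, so tw(G) ≥ 2. Combining the bounds, tw(G) = 2.

2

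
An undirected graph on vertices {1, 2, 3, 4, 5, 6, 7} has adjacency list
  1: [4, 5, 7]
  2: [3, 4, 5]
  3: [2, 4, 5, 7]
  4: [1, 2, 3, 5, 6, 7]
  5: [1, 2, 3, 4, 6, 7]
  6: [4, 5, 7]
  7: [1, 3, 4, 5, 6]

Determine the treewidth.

A width-3 tree decomposition is:
Bags: B1 = {4, 5, 6, 7}  B2 = {1, 4, 5, 7}  B3 = {3, 4, 5, 7}  B4 = {2, 3, 4, 5}
Tree: B1–B2, B2–B3, B3–B4
The largest bag has 4 vertices, giving width 3; this decomposition certifies tw(G) ≤ 3. Conversely, {2, 3, 4, 5} is a clique of size 4, and the vertices of any clique must share a bag in every tree decomposition; so some bag has ≥ 4 vertices and tw(G) ≥ 3. Hence tw(G) = 3 exactly.

3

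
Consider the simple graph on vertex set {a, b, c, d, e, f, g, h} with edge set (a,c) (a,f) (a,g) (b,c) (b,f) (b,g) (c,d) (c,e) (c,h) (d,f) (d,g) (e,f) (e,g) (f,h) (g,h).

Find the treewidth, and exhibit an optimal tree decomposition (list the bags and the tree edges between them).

Every bag has size at most 4, so the width is 4 − 1 = 3 and tw(G) ≤ 3. For the lower bound: the 4 vertex sets {g,h}, {b,f}, {c}, {a} are disjoint, each induces a connected subgraph, and every pair is joined by at least one edge of G. Contracting each set to a single vertex therefore yields K_{4} as a minor, and since treewidth is minor-monotone, tw(G) ≥ tw(K_{4}) = 3. Therefore the treewidth is 3.

Treewidth 3.
One optimal decomposition is:
Bags: B1 = {c, f, g, h}  B2 = {b, c, f, g}  B3 = {a, c, f, g}  B4 = {c, e, f, g}  B5 = {c, d, f, g}
Tree: B1–B2, B2–B3, B3–B4, B4–B5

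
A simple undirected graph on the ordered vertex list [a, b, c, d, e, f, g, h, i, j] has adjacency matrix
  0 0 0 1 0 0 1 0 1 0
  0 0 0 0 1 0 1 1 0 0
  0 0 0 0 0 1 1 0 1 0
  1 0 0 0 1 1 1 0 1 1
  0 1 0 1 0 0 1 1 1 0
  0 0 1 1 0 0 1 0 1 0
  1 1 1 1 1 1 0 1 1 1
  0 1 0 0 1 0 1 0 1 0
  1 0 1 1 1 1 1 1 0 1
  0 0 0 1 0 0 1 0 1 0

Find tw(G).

A width-3 tree decomposition is:
Bags: B1 = {d, e, g, i}  B2 = {a, d, g, i}  B3 = {e, g, h, i}  B4 = {b, e, g, h}  B5 = {d, f, g, i}  B6 = {c, f, g, i}  B7 = {d, g, i, j}
Tree: B1–B2, B1–B3, B3–B4, B1–B5, B5–B6, B2–B7
Each bag holds 4 vertices, so the decomposition has width 3, which upper-bounds the treewidth. On the other hand G contains the 4-clique {b, e, g, h}. A clique must lie in a single bag of any decomposition, so no decomposition can have width below 3. The upper and lower bounds meet at 3, so that is the treewidth.

3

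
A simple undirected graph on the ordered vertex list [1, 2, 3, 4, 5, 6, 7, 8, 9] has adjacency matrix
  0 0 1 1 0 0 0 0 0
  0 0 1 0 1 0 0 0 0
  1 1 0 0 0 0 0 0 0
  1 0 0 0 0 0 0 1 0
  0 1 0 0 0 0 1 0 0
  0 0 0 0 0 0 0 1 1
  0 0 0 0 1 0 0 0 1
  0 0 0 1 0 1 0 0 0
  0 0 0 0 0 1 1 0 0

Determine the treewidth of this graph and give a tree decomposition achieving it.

Treewidth 2.
One optimal decomposition is:
Bags: B1 = {6, 8, 9}  B2 = {4, 8, 9}  B3 = {1, 4, 9}  B4 = {1, 3, 9}  B5 = {2, 3, 9}  B6 = {2, 5, 9}  B7 = {5, 7, 9}
Tree: B1–B2, B2–B3, B3–B4, B4–B5, B5–B6, B6–B7

Each bag holds 3 vertices, so the decomposition has width 2, which upper-bounds the treewidth. The edges 9–6–8–4–1–3–2–5–7–9 form a cycle, so G is not a tree and its treewidth is at least 2. Hence tw(G) = 2 exactly.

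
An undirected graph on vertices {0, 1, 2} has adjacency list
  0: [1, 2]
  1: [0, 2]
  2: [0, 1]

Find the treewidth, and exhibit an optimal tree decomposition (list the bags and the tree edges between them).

A single bag containing all 3 vertices is trivially a valid decomposition of width 2. On the other hand G contains the 3-clique {0, 1, 2}. A clique must lie in a single bag of any decomposition, so no decomposition can have width below 2. Therefore the treewidth is 2.

Treewidth 2.
One such decomposition:
Bags: B1 = {0, 1, 2}
Tree: (single bag)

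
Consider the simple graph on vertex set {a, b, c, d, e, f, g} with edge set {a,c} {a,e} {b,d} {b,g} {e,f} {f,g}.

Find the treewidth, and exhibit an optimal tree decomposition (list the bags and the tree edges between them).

The largest bag has 2 vertices, giving width 1; this decomposition certifies tw(G) ≤ 1. Any graph with an edge has treewidth ≥ 1, and G has the edge d–b. The upper and lower bounds meet at 1, so that is the treewidth.

Treewidth 1.
Bags: B1 = {b, d}  B2 = {b, g}  B3 = {f, g}  B4 = {e, f}  B5 = {a, e}  B6 = {a, c}
Tree: B1–B2, B2–B3, B3–B4, B4–B5, B5–B6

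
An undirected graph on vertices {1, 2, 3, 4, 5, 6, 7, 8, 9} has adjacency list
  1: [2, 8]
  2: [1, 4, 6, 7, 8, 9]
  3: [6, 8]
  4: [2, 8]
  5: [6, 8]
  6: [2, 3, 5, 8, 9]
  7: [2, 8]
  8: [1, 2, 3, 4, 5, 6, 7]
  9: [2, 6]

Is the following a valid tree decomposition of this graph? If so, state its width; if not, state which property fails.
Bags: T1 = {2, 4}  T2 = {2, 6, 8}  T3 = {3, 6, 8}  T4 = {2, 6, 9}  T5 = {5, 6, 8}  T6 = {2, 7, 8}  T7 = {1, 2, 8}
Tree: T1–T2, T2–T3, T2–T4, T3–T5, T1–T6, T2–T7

A tree decomposition must satisfy three properties: every vertex lies in some bag; for every edge, both endpoints lie together in some bag; and for every vertex, the bags containing it form a connected subtree. Here edge (8,4) lies in no bag, so the decomposition is invalid.

No — edge (8,4) lies in no bag.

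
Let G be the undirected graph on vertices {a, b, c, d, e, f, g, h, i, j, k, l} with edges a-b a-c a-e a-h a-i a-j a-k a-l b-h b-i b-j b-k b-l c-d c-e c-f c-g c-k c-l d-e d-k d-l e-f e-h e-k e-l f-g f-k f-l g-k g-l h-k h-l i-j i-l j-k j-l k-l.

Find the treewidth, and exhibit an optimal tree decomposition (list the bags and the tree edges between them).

Treewidth 4.
Bags: B1 = {a, e, h, k, l}  B2 = {a, c, e, k, l}  B3 = {c, e, f, k, l}  B4 = {a, b, h, k, l}  B5 = {c, f, g, k, l}  B6 = {c, d, e, k, l}  B7 = {a, b, j, k, l}  B8 = {a, b, i, j, l}
Tree: B1–B2, B2–B3, B1–B4, B3–B5, B3–B6, B4–B7, B7–B8

Every bag has size at most 5, so the width is 5 − 1 = 4 and tw(G) ≤ 4. For the lower bound, the 5 vertices {a, b, j, k, l} are pairwise adjacent, and any tree decomposition puts a clique entirely inside one bag — forcing width ≥ 4. Hence tw(G) = 4 exactly.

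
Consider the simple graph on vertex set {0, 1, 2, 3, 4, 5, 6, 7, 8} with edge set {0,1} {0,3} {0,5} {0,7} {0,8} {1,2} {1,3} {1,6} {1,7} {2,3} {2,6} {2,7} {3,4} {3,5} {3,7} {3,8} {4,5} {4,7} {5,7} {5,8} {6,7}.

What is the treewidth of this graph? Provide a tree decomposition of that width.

Treewidth 3.
Bags: B1 = {1, 2, 3, 7}  B2 = {0, 1, 3, 7}  B3 = {0, 3, 5, 7}  B4 = {3, 4, 5, 7}  B5 = {0, 3, 5, 8}  B6 = {1, 2, 6, 7}
Tree: B1–B2, B2–B3, B3–B4, B3–B5, B1–B6

The largest bag has 4 vertices, giving width 3; this decomposition certifies tw(G) ≤ 3. Conversely, {0, 3, 5, 8} is a clique of size 4, and the vertices of any clique must share a bag in every tree decomposition; so some bag has ≥ 4 vertices and tw(G) ≥ 3. Combining the bounds, tw(G) = 3.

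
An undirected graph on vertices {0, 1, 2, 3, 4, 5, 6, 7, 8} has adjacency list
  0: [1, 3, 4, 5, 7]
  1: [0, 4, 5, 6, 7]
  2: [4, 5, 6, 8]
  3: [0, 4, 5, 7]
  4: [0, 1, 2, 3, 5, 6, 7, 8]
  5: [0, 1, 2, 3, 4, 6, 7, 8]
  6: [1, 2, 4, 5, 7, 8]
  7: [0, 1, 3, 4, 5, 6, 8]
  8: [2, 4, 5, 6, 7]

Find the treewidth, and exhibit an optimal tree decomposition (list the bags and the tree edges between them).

The largest bag has 5 vertices, giving width 4; this decomposition certifies tw(G) ≤ 4. For the lower bound, the 5 vertices {2, 4, 5, 6, 8} are pairwise adjacent, and any tree decomposition puts a clique entirely inside one bag — forcing width ≥ 4. Therefore the treewidth is 4.

Treewidth 4.
Bags: B1 = {1, 4, 5, 6, 7}  B2 = {0, 1, 4, 5, 7}  B3 = {0, 3, 4, 5, 7}  B4 = {4, 5, 6, 7, 8}  B5 = {2, 4, 5, 6, 8}
Tree: B1–B2, B2–B3, B1–B4, B4–B5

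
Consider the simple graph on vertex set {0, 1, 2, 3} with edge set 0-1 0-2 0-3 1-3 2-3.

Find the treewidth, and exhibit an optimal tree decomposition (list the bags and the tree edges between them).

Treewidth 2.
One such decomposition:
Bags: B1 = {0, 2, 3}  B2 = {0, 1, 3}
Tree: B1–B2

Every bag has size at most 3, so the width is 3 − 1 = 2 and tw(G) ≤ 2. For the lower bound, the 3 vertices {0, 1, 3} are pairwise adjacent, and any tree decomposition puts a clique entirely inside one bag — forcing width ≥ 2. The upper and lower bounds meet at 2, so that is the treewidth.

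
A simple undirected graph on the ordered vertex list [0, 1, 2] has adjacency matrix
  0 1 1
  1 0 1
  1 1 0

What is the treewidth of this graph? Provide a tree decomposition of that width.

Treewidth 2.
One optimal decomposition is:
Bags: B1 = {0, 1, 2}
Tree: (single bag)

With just one bag of size 3, the width is 3 − 1 = 2, so tw(G) ≤ 2. Conversely, {0, 1, 2} is a clique of size 3, and the vertices of any clique must share a bag in every tree decomposition; so some bag has ≥ 3 vertices and tw(G) ≥ 2. Therefore the treewidth is 2.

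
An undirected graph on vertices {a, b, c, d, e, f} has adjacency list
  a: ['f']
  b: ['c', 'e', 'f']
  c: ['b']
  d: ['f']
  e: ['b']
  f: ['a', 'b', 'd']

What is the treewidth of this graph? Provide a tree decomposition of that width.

Treewidth 1.
One optimal decomposition is:
Bags: B1 = {b, c}  B2 = {b, f}  B3 = {d, f}  B4 = {a, f}  B5 = {b, e}
Tree: B1–B2, B2–B3, B3–B4, B2–B5

Every bag has size at most 2, so the width is 2 − 1 = 1 and tw(G) ≤ 1. G has an edge, so its treewidth is at least 1. Hence tw(G) = 1 exactly.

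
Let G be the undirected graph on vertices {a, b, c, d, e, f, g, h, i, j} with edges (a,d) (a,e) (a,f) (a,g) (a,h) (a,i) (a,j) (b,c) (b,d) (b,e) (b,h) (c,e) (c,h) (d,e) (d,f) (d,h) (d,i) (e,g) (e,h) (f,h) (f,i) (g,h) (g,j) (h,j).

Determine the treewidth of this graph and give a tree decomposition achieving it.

Treewidth 3.
Bags: B1 = {b, d, e, h}  B2 = {a, d, e, h}  B3 = {b, c, e, h}  B4 = {a, d, f, h}  B5 = {a, d, f, i}  B6 = {a, e, g, h}  B7 = {a, g, h, j}
Tree: B1–B2, B1–B3, B2–B4, B4–B5, B2–B6, B6–B7

The largest bag has 4 vertices, giving width 3; this decomposition certifies tw(G) ≤ 3. Conversely, {b, c, e, h} is a clique of size 4, and the vertices of any clique must share a bag in every tree decomposition; so some bag has ≥ 4 vertices and tw(G) ≥ 3. Therefore the treewidth is 3.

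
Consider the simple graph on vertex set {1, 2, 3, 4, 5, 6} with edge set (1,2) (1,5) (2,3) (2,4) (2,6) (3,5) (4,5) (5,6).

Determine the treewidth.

2

A width-2 tree decomposition is:
Bags: B1 = {2, 3, 5}  B2 = {2, 4, 5}  B3 = {1, 2, 5}  B4 = {2, 5, 6}
Tree: B1–B2, B2–B3, B3–B4
The largest bag has 3 vertices, giving width 2; this decomposition certifies tw(G) ≤ 2. The edges 5–3–2–4–5 form a cycle, so G is not a tree and its treewidth is at least 2. Hence tw(G) = 2 exactly.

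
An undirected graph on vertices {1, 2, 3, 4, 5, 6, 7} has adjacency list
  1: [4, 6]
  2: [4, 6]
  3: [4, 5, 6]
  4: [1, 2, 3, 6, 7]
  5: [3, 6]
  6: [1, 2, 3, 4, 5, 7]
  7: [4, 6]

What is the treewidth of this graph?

2

A width-2 tree decomposition is:
Bags: B1 = {4, 6, 7}  B2 = {3, 4, 6}  B3 = {2, 4, 6}  B4 = {3, 5, 6}  B5 = {1, 4, 6}
Tree: B1–B2, B2–B3, B2–B4, B1–B5
Every bag has size at most 3, so the width is 3 − 1 = 2 and tw(G) ≤ 2. For the lower bound, the 3 vertices {1, 4, 6} are pairwise adjacent, and any tree decomposition puts a clique entirely inside one bag — forcing width ≥ 2. Therefore the treewidth is 2.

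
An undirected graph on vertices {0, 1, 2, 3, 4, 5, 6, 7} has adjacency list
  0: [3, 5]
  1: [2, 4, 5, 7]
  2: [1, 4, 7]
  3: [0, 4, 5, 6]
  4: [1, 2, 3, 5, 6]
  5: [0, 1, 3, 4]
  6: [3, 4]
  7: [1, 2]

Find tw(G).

2

A width-2 tree decomposition is:
Bags: B1 = {1, 4, 5}  B2 = {3, 4, 5}  B3 = {0, 3, 5}  B4 = {1, 2, 4}  B5 = {3, 4, 6}  B6 = {1, 2, 7}
Tree: B1–B2, B2–B3, B1–B4, B2–B5, B4–B6
Each bag holds 3 vertices, so the decomposition has width 2, which upper-bounds the treewidth. On the other hand G contains the 3-clique {0, 3, 5}. A clique must lie in a single bag of any decomposition, so no decomposition can have width below 2. The upper and lower bounds meet at 2, so that is the treewidth.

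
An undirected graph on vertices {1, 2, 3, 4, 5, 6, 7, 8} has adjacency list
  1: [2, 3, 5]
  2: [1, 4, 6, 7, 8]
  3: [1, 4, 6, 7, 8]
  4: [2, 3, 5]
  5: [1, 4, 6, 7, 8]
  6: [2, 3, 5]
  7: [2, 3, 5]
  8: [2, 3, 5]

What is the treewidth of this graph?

3

A width-3 tree decomposition is:
Bags: B1 = {2, 3, 5, 6}  B2 = {2, 3, 4, 5}  B3 = {1, 2, 3, 5}  B4 = {2, 3, 5, 7}  B5 = {2, 3, 5, 8}
Tree: B1–B2, B2–B3, B3–B4, B4–B5
Every bag has size at most 4, so the width is 4 − 1 = 3 and tw(G) ≤ 3. For the lower bound: the 4 vertex sets {3,6}, {2,4}, {5}, {1} are disjoint, each induces a connected subgraph, and every pair is joined by at least one edge of G. Contracting each set to a single vertex therefore yields K_{4} as a minor, and since treewidth is minor-monotone, tw(G) ≥ tw(K_{4}) = 3. Combining the bounds, tw(G) = 3.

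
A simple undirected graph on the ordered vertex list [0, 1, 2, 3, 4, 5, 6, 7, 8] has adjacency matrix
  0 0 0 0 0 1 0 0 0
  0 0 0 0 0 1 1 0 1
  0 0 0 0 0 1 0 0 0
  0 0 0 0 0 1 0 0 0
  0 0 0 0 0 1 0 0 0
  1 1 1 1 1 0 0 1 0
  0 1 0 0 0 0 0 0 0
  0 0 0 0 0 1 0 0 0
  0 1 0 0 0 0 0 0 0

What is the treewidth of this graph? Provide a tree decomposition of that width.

Every bag has size at most 2, so the width is 2 − 1 = 1 and tw(G) ≤ 1. Any graph with an edge has treewidth ≥ 1, and G has the edge 5–4. Therefore the treewidth is 1.

Treewidth 1.
One optimal decomposition is:
Bags: B1 = {4, 5}  B2 = {2, 5}  B3 = {3, 5}  B4 = {1, 5}  B5 = {1, 6}  B6 = {5, 7}  B7 = {1, 8}  B8 = {0, 5}
Tree: B1–B2, B2–B3, B3–B4, B4–B5, B3–B6, B4–B7, B3–B8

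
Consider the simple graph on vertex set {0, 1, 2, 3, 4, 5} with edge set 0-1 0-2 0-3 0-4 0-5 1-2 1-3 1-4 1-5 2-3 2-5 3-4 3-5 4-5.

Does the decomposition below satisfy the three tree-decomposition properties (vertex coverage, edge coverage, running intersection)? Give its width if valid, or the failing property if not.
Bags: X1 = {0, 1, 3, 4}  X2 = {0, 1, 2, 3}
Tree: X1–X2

No — vertex 5 appears in no bag.

A tree decomposition must satisfy three properties: every vertex lies in some bag; for every edge, both endpoints lie together in some bag; and for every vertex, the bags containing it form a connected subtree. Here vertex 5 appears in no bag, so the decomposition is invalid.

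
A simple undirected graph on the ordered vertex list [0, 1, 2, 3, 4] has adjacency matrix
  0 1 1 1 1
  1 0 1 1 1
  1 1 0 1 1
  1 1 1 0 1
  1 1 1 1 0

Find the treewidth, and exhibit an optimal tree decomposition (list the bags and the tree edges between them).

Treewidth 4.
Bags: B1 = {0, 1, 2, 3, 4}
Tree: (single bag)

A single bag containing all 5 vertices is trivially a valid decomposition of width 4. For the lower bound, the 5 vertices {0, 1, 2, 3, 4} are pairwise adjacent, and any tree decomposition puts a clique entirely inside one bag — forcing width ≥ 4. The upper and lower bounds meet at 4, so that is the treewidth.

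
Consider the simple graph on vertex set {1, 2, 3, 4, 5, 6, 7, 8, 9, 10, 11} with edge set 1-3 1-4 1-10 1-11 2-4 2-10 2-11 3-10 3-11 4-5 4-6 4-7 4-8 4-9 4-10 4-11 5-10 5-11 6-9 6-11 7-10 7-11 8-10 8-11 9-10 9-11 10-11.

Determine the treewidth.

3

A width-3 tree decomposition is:
Bags: B1 = {4, 9, 10, 11}  B2 = {1, 4, 10, 11}  B3 = {4, 5, 10, 11}  B4 = {1, 3, 10, 11}  B5 = {4, 8, 10, 11}  B6 = {4, 7, 10, 11}  B7 = {2, 4, 10, 11}  B8 = {4, 6, 9, 11}
Tree: B1–B2, B1–B3, B2–B4, B3–B5, B2–B6, B6–B7, B1–B8
Each bag holds 4 vertices, so the decomposition has width 3, which upper-bounds the treewidth. For the lower bound, the 4 vertices {1, 3, 10, 11} are pairwise adjacent, and any tree decomposition puts a clique entirely inside one bag — forcing width ≥ 3. Hence tw(G) = 3 exactly.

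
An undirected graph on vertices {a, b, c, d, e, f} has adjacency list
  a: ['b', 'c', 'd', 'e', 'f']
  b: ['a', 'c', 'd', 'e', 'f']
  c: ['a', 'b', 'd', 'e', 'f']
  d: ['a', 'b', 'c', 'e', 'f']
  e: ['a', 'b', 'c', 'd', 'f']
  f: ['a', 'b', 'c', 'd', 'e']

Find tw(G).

A width-5 tree decomposition is:
Bags: B1 = {a, b, c, d, e, f}
Tree: (single bag)
A single bag containing all 6 vertices is trivially a valid decomposition of width 5. For the lower bound, the 6 vertices {a, b, c, d, e, f} are pairwise adjacent, and any tree decomposition puts a clique entirely inside one bag — forcing width ≥ 5. Combining the bounds, tw(G) = 5.

5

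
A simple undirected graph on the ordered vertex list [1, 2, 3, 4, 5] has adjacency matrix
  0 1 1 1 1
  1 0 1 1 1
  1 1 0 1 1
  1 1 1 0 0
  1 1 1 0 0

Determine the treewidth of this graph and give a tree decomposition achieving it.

Treewidth 3.
Bags: B1 = {1, 2, 3, 5}  B2 = {1, 2, 3, 4}
Tree: B1–B2

Each bag holds 4 vertices, so the decomposition has width 3, which upper-bounds the treewidth. Conversely, {1, 2, 3, 4} is a clique of size 4, and the vertices of any clique must share a bag in every tree decomposition; so some bag has ≥ 4 vertices and tw(G) ≥ 3. Hence tw(G) = 3 exactly.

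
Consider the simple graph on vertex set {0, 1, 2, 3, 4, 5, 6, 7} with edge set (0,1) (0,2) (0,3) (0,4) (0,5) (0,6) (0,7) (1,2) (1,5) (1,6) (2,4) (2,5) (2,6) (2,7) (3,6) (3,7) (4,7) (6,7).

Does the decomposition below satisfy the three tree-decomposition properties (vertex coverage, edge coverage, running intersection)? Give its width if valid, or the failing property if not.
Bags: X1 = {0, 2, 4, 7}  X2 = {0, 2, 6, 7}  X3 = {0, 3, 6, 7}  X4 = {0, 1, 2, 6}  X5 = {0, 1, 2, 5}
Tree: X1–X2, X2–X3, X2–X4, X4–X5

Yes; width 3.

Checking the three conditions: (i) the bags cover all of {0, 1, 2, 3, 4, 5, 6, 7}; (ii) for each edge, some bag contains both endpoints; (iii) the bags containing any fixed vertex form a subtree. All hold, so the decomposition is valid with width 4 − 1 = 3.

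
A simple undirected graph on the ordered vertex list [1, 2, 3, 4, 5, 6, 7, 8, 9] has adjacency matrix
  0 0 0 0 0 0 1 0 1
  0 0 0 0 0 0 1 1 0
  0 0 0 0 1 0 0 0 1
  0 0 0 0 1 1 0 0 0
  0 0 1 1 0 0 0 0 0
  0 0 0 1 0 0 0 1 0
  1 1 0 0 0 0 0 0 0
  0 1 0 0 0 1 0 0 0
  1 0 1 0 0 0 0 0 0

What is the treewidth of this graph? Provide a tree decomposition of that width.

The largest bag has 3 vertices, giving width 2; this decomposition certifies tw(G) ≤ 2. For the lower bound, G contains the cycle 6–4–5–3–9–1–7–2–8–6, so G is not a forest; only forests have treewidth ≤ 1, hence tw(G) ≥ 2. Hence tw(G) = 2 exactly.

Treewidth 2.
One such decomposition:
Bags: B1 = {4, 5, 6}  B2 = {3, 5, 6}  B3 = {3, 6, 9}  B4 = {1, 6, 9}  B5 = {1, 6, 7}  B6 = {2, 6, 7}  B7 = {2, 6, 8}
Tree: B1–B2, B2–B3, B3–B4, B4–B5, B5–B6, B6–B7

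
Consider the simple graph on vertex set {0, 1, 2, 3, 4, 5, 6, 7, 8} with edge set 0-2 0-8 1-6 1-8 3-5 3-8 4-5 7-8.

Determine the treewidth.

A width-1 tree decomposition is:
Bags: B1 = {7, 8}  B2 = {1, 8}  B3 = {0, 8}  B4 = {3, 8}  B5 = {3, 5}  B6 = {4, 5}  B7 = {1, 6}  B8 = {0, 2}
Tree: B1–B2, B1–B3, B3–B4, B4–B5, B5–B6, B2–B7, B3–B8
The largest bag has 2 vertices, giving width 1; this decomposition certifies tw(G) ≤ 1. Since G has at least one edge (e.g. 7–8), it is not an edgeless graph, so tw(G) ≥ 1. Combining the bounds, tw(G) = 1.

1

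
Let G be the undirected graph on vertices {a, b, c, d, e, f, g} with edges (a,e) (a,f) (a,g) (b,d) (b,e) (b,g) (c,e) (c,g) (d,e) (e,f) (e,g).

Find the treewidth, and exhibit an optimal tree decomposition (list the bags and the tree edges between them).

Treewidth 2.
Bags: B1 = {a, e, g}  B2 = {b, e, g}  B3 = {c, e, g}  B4 = {a, e, f}  B5 = {b, d, e}
Tree: B1–B2, B1–B3, B1–B4, B2–B5

Each bag holds 3 vertices, so the decomposition has width 2, which upper-bounds the treewidth. Conversely, {b, d, e} is a clique of size 3, and the vertices of any clique must share a bag in every tree decomposition; so some bag has ≥ 3 vertices and tw(G) ≥ 2. Therefore the treewidth is 2.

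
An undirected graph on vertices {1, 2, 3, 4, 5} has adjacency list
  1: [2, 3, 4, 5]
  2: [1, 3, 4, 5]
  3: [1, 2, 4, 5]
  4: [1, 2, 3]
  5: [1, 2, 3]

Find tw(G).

3

A width-3 tree decomposition is:
Bags: B1 = {1, 2, 3, 4}  B2 = {1, 2, 3, 5}
Tree: B1–B2
The largest bag has 4 vertices, giving width 3; this decomposition certifies tw(G) ≤ 3. On the other hand G contains the 4-clique {1, 2, 3, 4}. A clique must lie in a single bag of any decomposition, so no decomposition can have width below 3. Hence tw(G) = 3 exactly.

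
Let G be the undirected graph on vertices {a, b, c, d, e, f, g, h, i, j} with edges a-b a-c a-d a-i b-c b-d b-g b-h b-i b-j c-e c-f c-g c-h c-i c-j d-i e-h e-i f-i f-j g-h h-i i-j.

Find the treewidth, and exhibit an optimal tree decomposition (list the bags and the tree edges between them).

The largest bag has 4 vertices, giving width 3; this decomposition certifies tw(G) ≤ 3. For the lower bound, the 4 vertices {b, c, g, h} are pairwise adjacent, and any tree decomposition puts a clique entirely inside one bag — forcing width ≥ 3. The upper and lower bounds meet at 3, so that is the treewidth.

Treewidth 3.
Bags: B1 = {a, b, c, i}  B2 = {b, c, h, i}  B3 = {b, c, i, j}  B4 = {a, b, d, i}  B5 = {c, f, i, j}  B6 = {b, c, g, h}  B7 = {c, e, h, i}
Tree: B1–B2, B2–B3, B1–B4, B3–B5, B2–B6, B2–B7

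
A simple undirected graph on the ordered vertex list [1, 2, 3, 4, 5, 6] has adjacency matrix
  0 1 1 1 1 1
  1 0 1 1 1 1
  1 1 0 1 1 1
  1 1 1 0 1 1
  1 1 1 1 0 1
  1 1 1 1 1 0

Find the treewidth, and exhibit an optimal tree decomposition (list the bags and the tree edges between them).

Treewidth 5.
One such decomposition:
Bags: B1 = {1, 2, 3, 4, 5, 6}
Tree: (single bag)

A single bag containing all 6 vertices is trivially a valid decomposition of width 5. Conversely, {1, 2, 3, 4, 5, 6} is a clique of size 6, and the vertices of any clique must share a bag in every tree decomposition; so some bag has ≥ 6 vertices and tw(G) ≥ 5. Combining the bounds, tw(G) = 5.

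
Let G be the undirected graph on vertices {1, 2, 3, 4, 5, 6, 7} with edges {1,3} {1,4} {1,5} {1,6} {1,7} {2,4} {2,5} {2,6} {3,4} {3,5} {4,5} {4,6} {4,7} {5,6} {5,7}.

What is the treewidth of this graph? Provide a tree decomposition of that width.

The largest bag has 4 vertices, giving width 3; this decomposition certifies tw(G) ≤ 3. On the other hand G contains the 4-clique {1, 3, 4, 5}. A clique must lie in a single bag of any decomposition, so no decomposition can have width below 3. Combining the bounds, tw(G) = 3.

Treewidth 3.
One optimal decomposition is:
Bags: B1 = {1, 4, 5, 7}  B2 = {1, 4, 5, 6}  B3 = {1, 3, 4, 5}  B4 = {2, 4, 5, 6}
Tree: B1–B2, B2–B3, B2–B4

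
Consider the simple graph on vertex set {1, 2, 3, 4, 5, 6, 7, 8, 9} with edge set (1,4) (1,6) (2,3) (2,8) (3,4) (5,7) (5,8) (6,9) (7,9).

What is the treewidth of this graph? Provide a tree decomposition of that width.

Treewidth 2.
One optimal decomposition is:
Bags: B1 = {5, 7, 8}  B2 = {2, 7, 8}  B3 = {2, 3, 7}  B4 = {3, 4, 7}  B5 = {1, 4, 7}  B6 = {1, 6, 7}  B7 = {6, 7, 9}
Tree: B1–B2, B2–B3, B3–B4, B4–B5, B5–B6, B6–B7

Each bag holds 3 vertices, so the decomposition has width 2, which upper-bounds the treewidth. Since 7–5–8–2–3–4–1–6–9–7 is a cycle in G, G is not acyclic. Forests are exactly the graphs of treewidth ≤ 1, so tw(G) ≥ 2. Hence tw(G) = 2 exactly.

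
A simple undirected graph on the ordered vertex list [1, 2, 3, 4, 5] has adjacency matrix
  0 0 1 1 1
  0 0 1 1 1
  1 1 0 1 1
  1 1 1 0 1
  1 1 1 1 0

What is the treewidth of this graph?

3

A width-3 tree decomposition is:
Bags: B1 = {2, 3, 4, 5}  B2 = {1, 3, 4, 5}
Tree: B1–B2
The largest bag has 4 vertices, giving width 3; this decomposition certifies tw(G) ≤ 3. On the other hand G contains the 4-clique {1, 3, 4, 5}. A clique must lie in a single bag of any decomposition, so no decomposition can have width below 3. Combining the bounds, tw(G) = 3.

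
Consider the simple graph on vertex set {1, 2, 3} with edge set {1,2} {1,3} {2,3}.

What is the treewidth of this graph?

2

A width-2 tree decomposition is:
Bags: B1 = {1, 2, 3}
Tree: (single bag)
With just one bag of size 3, the width is 3 − 1 = 2, so tw(G) ≤ 2. On the other hand G contains the 3-clique {1, 2, 3}. A clique must lie in a single bag of any decomposition, so no decomposition can have width below 2. The upper and lower bounds meet at 2, so that is the treewidth.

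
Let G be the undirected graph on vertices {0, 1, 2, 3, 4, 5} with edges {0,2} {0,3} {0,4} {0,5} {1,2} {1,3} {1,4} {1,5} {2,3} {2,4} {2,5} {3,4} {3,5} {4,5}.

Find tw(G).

A width-4 tree decomposition is:
Bags: B1 = {1, 2, 3, 4, 5}  B2 = {0, 2, 3, 4, 5}
Tree: B1–B2
Every bag has size at most 5, so the width is 5 − 1 = 4 and tw(G) ≤ 4. On the other hand G contains the 5-clique {0, 2, 3, 4, 5}. A clique must lie in a single bag of any decomposition, so no decomposition can have width below 4. The upper and lower bounds meet at 4, so that is the treewidth.

4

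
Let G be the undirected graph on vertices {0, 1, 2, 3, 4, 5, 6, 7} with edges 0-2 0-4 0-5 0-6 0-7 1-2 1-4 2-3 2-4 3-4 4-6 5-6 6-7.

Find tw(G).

2

A width-2 tree decomposition is:
Bags: B1 = {0, 4, 6}  B2 = {0, 6, 7}  B3 = {0, 2, 4}  B4 = {1, 2, 4}  B5 = {2, 3, 4}  B6 = {0, 5, 6}
Tree: B1–B2, B1–B3, B3–B4, B4–B5, B1–B6
The largest bag has 3 vertices, giving width 2; this decomposition certifies tw(G) ≤ 2. On the other hand G contains the 3-clique {0, 2, 4}. A clique must lie in a single bag of any decomposition, so no decomposition can have width below 2. Hence tw(G) = 2 exactly.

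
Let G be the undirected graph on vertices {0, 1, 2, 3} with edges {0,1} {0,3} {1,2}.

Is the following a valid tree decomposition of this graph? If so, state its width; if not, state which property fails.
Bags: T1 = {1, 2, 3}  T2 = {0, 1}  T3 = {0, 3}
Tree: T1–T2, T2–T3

A tree decomposition must satisfy three properties: every vertex lies in some bag; for every edge, both endpoints lie together in some bag; and for every vertex, the bags containing it form a connected subtree. Here bags containing vertex 3 are not connected in the tree, so the decomposition is invalid.

No — bags containing vertex 3 are not connected in the tree.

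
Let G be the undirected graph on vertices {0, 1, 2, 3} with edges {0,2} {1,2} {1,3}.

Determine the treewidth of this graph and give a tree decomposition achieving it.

Treewidth 1.
One optimal decomposition is:
Bags: B1 = {0, 2}  B2 = {1, 2}  B3 = {1, 3}
Tree: B1–B2, B2–B3

Every bag has size at most 2, so the width is 2 − 1 = 1 and tw(G) ≤ 1. Since G has at least one edge (e.g. 2–0), it is not an edgeless graph, so tw(G) ≥ 1. Combining the bounds, tw(G) = 1.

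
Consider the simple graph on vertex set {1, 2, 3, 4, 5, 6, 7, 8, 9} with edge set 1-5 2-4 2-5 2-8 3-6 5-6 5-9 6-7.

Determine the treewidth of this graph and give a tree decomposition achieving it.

Each bag holds 2 vertices, so the decomposition has width 1, which upper-bounds the treewidth. Since G has at least one edge (e.g. 6–5), it is not an edgeless graph, so tw(G) ≥ 1. Therefore the treewidth is 1.

Treewidth 1.
Bags: B1 = {5, 6}  B2 = {2, 5}  B3 = {2, 8}  B4 = {5, 9}  B5 = {1, 5}  B6 = {3, 6}  B7 = {6, 7}  B8 = {2, 4}
Tree: B1–B2, B2–B3, B1–B4, B1–B5, B1–B6, B1–B7, B3–B8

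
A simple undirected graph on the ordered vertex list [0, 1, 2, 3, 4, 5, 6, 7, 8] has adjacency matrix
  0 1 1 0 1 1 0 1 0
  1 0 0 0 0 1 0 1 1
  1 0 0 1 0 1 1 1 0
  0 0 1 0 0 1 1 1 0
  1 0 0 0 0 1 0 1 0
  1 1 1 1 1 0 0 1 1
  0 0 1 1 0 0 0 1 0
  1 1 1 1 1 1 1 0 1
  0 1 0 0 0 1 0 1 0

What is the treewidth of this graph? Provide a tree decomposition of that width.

Treewidth 3.
Bags: B1 = {0, 2, 5, 7}  B2 = {2, 3, 5, 7}  B3 = {0, 1, 5, 7}  B4 = {2, 3, 6, 7}  B5 = {1, 5, 7, 8}  B6 = {0, 4, 5, 7}
Tree: B1–B2, B1–B3, B2–B4, B3–B5, B1–B6

Each bag holds 4 vertices, so the decomposition has width 3, which upper-bounds the treewidth. Conversely, {0, 1, 5, 7} is a clique of size 4, and the vertices of any clique must share a bag in every tree decomposition; so some bag has ≥ 4 vertices and tw(G) ≥ 3. The upper and lower bounds meet at 3, so that is the treewidth.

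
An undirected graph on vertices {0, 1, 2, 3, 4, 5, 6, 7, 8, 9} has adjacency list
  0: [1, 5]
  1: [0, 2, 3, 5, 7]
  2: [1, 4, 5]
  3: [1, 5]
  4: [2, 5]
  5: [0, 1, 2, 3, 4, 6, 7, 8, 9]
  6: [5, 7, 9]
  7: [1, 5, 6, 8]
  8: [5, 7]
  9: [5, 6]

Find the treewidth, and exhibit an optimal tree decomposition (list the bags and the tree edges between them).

Each bag holds 3 vertices, so the decomposition has width 2, which upper-bounds the treewidth. For the lower bound, the 3 vertices {0, 1, 5} are pairwise adjacent, and any tree decomposition puts a clique entirely inside one bag — forcing width ≥ 2. Hence tw(G) = 2 exactly.

Treewidth 2.
One such decomposition:
Bags: B1 = {5, 6, 7}  B2 = {1, 5, 7}  B3 = {5, 7, 8}  B4 = {1, 3, 5}  B5 = {0, 1, 5}  B6 = {1, 2, 5}  B7 = {2, 4, 5}  B8 = {5, 6, 9}
Tree: B1–B2, B2–B3, B2–B4, B2–B5, B5–B6, B6–B7, B1–B8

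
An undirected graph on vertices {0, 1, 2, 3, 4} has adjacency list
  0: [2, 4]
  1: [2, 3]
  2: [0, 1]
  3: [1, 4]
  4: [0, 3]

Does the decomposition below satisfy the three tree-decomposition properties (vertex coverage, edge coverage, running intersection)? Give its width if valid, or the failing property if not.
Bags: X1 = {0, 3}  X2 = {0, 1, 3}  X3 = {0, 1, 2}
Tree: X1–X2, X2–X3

No — vertex 4 appears in no bag.

A tree decomposition must satisfy three properties: every vertex lies in some bag; for every edge, both endpoints lie together in some bag; and for every vertex, the bags containing it form a connected subtree. Here vertex 4 appears in no bag, so the decomposition is invalid.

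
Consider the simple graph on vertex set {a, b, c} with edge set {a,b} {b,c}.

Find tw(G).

A width-1 tree decomposition is:
Bags: B1 = {b, c}  B2 = {a, b}
Tree: B1–B2
The largest bag has 2 vertices, giving width 1; this decomposition certifies tw(G) ≤ 1. Since G has at least one edge (e.g. b–c), it is not an edgeless graph, so tw(G) ≥ 1. Hence tw(G) = 1 exactly.

1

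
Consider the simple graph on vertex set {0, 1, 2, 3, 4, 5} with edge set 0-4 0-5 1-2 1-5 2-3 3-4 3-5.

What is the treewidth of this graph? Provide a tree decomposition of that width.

Every bag has size at most 3, so the width is 3 − 1 = 2 and tw(G) ≤ 2. For the lower bound, G contains the cycle 4–0–5–3–4, so G is not a forest; only forests have treewidth ≤ 1, hence tw(G) ≥ 2. Hence tw(G) = 2 exactly.

Treewidth 2.
One optimal decomposition is:
Bags: B1 = {0, 3, 4}  B2 = {0, 3, 5}  B3 = {2, 3, 5}  B4 = {1, 2, 5}
Tree: B1–B2, B2–B3, B3–B4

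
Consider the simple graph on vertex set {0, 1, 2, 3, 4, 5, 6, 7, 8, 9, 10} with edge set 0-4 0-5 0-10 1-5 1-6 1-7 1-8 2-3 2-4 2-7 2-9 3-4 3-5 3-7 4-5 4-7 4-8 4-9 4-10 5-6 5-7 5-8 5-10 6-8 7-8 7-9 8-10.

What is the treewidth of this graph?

3

A width-3 tree decomposition is:
Bags: B1 = {4, 5, 7, 8}  B2 = {4, 5, 8, 10}  B3 = {0, 4, 5, 10}  B4 = {3, 4, 5, 7}  B5 = {2, 3, 4, 7}  B6 = {1, 5, 7, 8}  B7 = {2, 4, 7, 9}  B8 = {1, 5, 6, 8}
Tree: B1–B2, B2–B3, B1–B4, B4–B5, B1–B6, B5–B7, B6–B8
The largest bag has 4 vertices, giving width 3; this decomposition certifies tw(G) ≤ 3. For the lower bound, the 4 vertices {1, 5, 6, 8} are pairwise adjacent, and any tree decomposition puts a clique entirely inside one bag — forcing width ≥ 3. Hence tw(G) = 3 exactly.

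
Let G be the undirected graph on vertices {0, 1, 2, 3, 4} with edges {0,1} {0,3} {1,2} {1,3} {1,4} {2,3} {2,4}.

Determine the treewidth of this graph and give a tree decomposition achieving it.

Each bag holds 3 vertices, so the decomposition has width 2, which upper-bounds the treewidth. For the lower bound, the 3 vertices {0, 1, 3} are pairwise adjacent, and any tree decomposition puts a clique entirely inside one bag — forcing width ≥ 2. Hence tw(G) = 2 exactly.

Treewidth 2.
One such decomposition:
Bags: B1 = {1, 2, 3}  B2 = {0, 1, 3}  B3 = {1, 2, 4}
Tree: B1–B2, B1–B3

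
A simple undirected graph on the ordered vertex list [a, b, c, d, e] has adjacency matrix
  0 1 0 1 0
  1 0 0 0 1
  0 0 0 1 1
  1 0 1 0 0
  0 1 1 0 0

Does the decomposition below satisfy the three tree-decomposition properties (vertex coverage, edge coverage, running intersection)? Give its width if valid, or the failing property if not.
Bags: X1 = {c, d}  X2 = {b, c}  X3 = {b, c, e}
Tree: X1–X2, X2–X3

No — vertex a appears in no bag.

A tree decomposition must satisfy three properties: every vertex lies in some bag; for every edge, both endpoints lie together in some bag; and for every vertex, the bags containing it form a connected subtree. Here vertex a appears in no bag, so the decomposition is invalid.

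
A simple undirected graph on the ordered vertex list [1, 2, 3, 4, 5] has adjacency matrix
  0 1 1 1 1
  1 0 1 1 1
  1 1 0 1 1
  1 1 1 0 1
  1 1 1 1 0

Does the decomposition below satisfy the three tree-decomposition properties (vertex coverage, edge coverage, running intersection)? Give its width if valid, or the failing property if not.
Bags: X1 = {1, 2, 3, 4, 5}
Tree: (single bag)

Yes; width 4.

Checking the three conditions: (i) the bags cover all of {1, 2, 3, 4, 5}; (ii) for each edge, some bag contains both endpoints; (iii) the bags containing any fixed vertex form a subtree. All hold, so the decomposition is valid with width 5 − 1 = 4.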